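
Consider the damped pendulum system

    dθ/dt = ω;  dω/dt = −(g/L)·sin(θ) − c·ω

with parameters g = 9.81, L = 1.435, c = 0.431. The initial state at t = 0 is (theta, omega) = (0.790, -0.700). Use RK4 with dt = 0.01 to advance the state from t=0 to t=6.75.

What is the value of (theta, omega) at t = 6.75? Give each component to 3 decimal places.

(theta, omega) = (0.063, 0.447)

t=0.000: state=(0.790, -0.700)
step 1 (dt=0.01): k1=(-0.700, -4.554), k2=(-0.723, -4.528), k3=(-0.723, -4.527), k4=(-0.745, -4.500); state += dt/6·(k1+2k2+2k3+k4)
t=0.010: state=(0.783, -0.745)
t=0.020: state=(0.775, -0.790)
t=0.030: state=(0.767, -0.834)
continuing one RK4 step at a time; state shown every 25 steps (Δt=0.25):
t=0.250: state=(0.490, -1.614)
t=0.500: state=(0.039, -1.871)
t=0.750: state=(-0.382, -1.383)
t=1.000: state=(-0.614, -0.438)
t=1.250: state=(-0.597, 0.556)
t=1.500: state=(-0.361, 1.262)
t=1.750: state=(-0.011, 1.432)
t=2.000: state=(0.307, 1.030)
t=2.250: state=(0.475, 0.282)
t=2.500: state=(0.446, -0.489)
t=2.750: state=(0.252, -1.006)
t=3.000: state=(-0.020, -1.089)
t=3.250: state=(-0.256, -0.740)
t=3.500: state=(-0.369, -0.145)
t=3.750: state=(-0.329, 0.442)
t=4.000: state=(-0.167, 0.804)
t=4.250: state=(0.043, 0.820)
t=4.500: state=(0.216, 0.514)
t=4.750: state=(0.287, 0.043)
t=5.000: state=(0.240, -0.397)
t=5.250: state=(0.105, -0.640)
t=5.500: state=(-0.057, -0.610)
t=5.750: state=(-0.180, -0.345)
t=6.000: state=(-0.221, 0.026)
t=6.250: state=(-0.171, 0.349)
t=6.500: state=(-0.060, 0.504)
t=6.750: state=(0.063, 0.447)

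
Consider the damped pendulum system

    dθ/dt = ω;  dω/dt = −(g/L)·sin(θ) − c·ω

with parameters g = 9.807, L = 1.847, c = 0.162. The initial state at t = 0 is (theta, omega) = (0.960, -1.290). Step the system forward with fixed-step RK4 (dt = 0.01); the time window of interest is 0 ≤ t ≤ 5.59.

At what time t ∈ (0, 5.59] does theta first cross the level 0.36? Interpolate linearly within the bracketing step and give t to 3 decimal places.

t=0.000: state=(0.960, -1.290)
step 1 (dt=0.01): k1=(-1.290, -4.141), k2=(-1.311, -4.118), k3=(-1.311, -4.117), k4=(-1.331, -4.094); state += dt/6·(k1+2k2+2k3+k4)
t=0.010: state=(0.947, -1.331)
t=0.020: state=(0.933, -1.372)
t=0.030: state=(0.919, -1.412)
continuing one RK4 step at a time; state shown every 20 steps (Δt=0.2):
t=0.200: state=(0.627, -1.998)
t=0.320: state=(0.370, -2.262)
next step: t=0.330: state=(0.347, -2.276) — theta has crossed 0.36
linear interpolation between t=0.320 (0.36964) and t=0.330 (0.34695) → t≈0.324

t = 0.324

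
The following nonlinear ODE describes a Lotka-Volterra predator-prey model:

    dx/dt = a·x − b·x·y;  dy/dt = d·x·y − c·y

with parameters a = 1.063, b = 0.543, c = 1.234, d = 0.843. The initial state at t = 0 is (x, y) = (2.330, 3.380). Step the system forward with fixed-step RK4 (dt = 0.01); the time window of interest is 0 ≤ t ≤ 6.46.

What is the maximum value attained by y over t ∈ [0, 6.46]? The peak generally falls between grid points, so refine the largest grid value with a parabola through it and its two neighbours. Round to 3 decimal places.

max y = 3.996

t=0.000: state=(2.330, 3.380)
step 1 (dt=0.01): k1=(-1.800, 2.468), k2=(-1.808, 2.451), k3=(-1.808, 2.451), k4=(-1.816, 2.434); state += dt/6·(k1+2k2+2k3+k4)
t=0.010: state=(2.312, 3.405)
t=0.020: state=(2.294, 3.429)
t=0.030: state=(2.275, 3.452)
continuing one RK4 step at a time; state shown every 25 steps (Δt=0.25):
t=0.250: state=(1.853, 3.860)
t=0.500: state=(1.413, 3.993)
t=0.750: state=(1.082, 3.807)
t=1.000: state=(0.862, 3.426)
t=1.250: state=(0.728, 2.973)
t=1.500: state=(0.655, 2.524)
t=1.750: state=(0.623, 2.120)
t=2.000: state=(0.625, 1.775)
t=2.250: state=(0.653, 1.491)
t=2.500: state=(0.707, 1.264)
t=2.750: state=(0.787, 1.086)
t=3.000: state=(0.894, 0.952)
t=3.250: state=(1.032, 0.856)
t=3.500: state=(1.204, 0.795)
t=3.750: state=(1.413, 0.769)
t=4.000: state=(1.660, 0.781)
t=4.250: state=(1.941, 0.838)
t=4.500: state=(2.244, 0.956)
t=4.750: state=(2.538, 1.163)
t=5.000: state=(2.768, 1.497)
t=5.250: state=(2.854, 1.995)
t=5.500: state=(2.721, 2.648)
t=5.750: state=(2.363, 3.334)
t=6.000: state=(1.888, 3.836)
t=6.250: state=(1.441, 3.996)
t=6.460: state=(1.148, 3.873)
largest grid value and its neighbours: y(0.460)=3.99613, y(0.470)=3.99628, y(0.480)=3.99588
parabola through these three points peaks at t≈0.468 with y≈3.99629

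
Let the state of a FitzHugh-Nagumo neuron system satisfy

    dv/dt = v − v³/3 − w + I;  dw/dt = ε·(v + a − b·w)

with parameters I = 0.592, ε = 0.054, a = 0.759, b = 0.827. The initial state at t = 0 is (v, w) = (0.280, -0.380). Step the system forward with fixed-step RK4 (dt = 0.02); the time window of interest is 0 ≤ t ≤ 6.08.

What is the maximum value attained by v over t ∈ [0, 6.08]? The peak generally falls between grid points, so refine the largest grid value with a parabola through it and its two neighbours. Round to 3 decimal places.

max v = 2.010

t=0.000: state=(0.280, -0.380)
step 1 (dt=0.02): k1=(1.245, 0.073), k2=(1.255, 0.074), k3=(1.255, 0.074), k4=(1.266, 0.074); state += dt/6·(k1+2k2+2k3+k4)
t=0.020: state=(0.305, -0.379)
t=0.040: state=(0.331, -0.377)
t=0.060: state=(0.357, -0.375)
continuing one RK4 step at a time; state shown every 10 steps (Δt=0.2):
t=0.200: state=(0.550, -0.364)
t=0.400: state=(0.855, -0.345)
t=0.600: state=(1.172, -0.323)
t=0.800: state=(1.462, -0.298)
t=1.000: state=(1.688, -0.270)
t=1.200: state=(1.841, -0.240)
t=1.400: state=(1.932, -0.210)
t=1.600: state=(1.980, -0.179)
t=1.800: state=(2.002, -0.147)
t=2.000: state=(2.009, -0.116)
t=2.200: state=(2.009, -0.086)
t=2.400: state=(2.004, -0.055)
t=2.600: state=(1.997, -0.025)
t=2.800: state=(1.988, 0.005)
t=3.000: state=(1.979, 0.034)
t=3.200: state=(1.969, 0.063)
t=3.400: state=(1.960, 0.092)
t=3.600: state=(1.950, 0.120)
t=3.800: state=(1.940, 0.148)
t=4.000: state=(1.930, 0.176)
t=4.200: state=(1.920, 0.203)
t=4.400: state=(1.910, 0.230)
t=4.600: state=(1.900, 0.257)
t=4.800: state=(1.890, 0.283)
t=5.000: state=(1.879, 0.309)
t=5.200: state=(1.869, 0.335)
t=5.400: state=(1.859, 0.360)
t=5.600: state=(1.849, 0.385)
t=5.800: state=(1.839, 0.409)
t=6.000: state=(1.829, 0.434)
t=6.080: state=(1.825, 0.443)
largest grid value and its neighbours: v(2.060)=2.00988, v(2.080)=2.00990, v(2.100)=2.00986
parabola through these three points peaks at t≈2.077 with v≈2.00990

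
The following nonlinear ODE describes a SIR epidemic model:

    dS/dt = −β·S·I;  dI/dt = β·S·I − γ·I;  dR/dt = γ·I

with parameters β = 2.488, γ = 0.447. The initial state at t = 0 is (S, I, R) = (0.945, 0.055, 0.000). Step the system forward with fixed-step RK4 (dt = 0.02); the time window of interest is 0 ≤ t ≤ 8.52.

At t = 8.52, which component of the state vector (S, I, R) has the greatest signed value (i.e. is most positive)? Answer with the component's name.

largest component: R

t=0.000: state=(0.945, 0.055, 0.000)
step 1 (dt=0.02): k1=(-0.129, 0.105, 0.025), k2=(-0.132, 0.107, 0.025), k3=(-0.132, 0.107, 0.025), k4=(-0.134, 0.108, 0.026); state += dt/6·(k1+2k2+2k3+k4)
t=0.020: state=(0.942, 0.057, 0.001)
t=0.040: state=(0.940, 0.059, 0.001)
t=0.060: state=(0.937, 0.062, 0.002)
continuing one RK4 step at a time; state shown every 25 steps (Δt=0.5):
t=0.500: state=(0.845, 0.135, 0.020)
t=1.000: state=(0.658, 0.277, 0.065)
t=1.500: state=(0.421, 0.434, 0.145)
t=2.000: state=(0.231, 0.516, 0.253)
t=2.500: state=(0.121, 0.510, 0.369)
t=3.000: state=(0.066, 0.456, 0.478)
t=3.500: state=(0.039, 0.389, 0.572)
t=4.000: state=(0.025, 0.323, 0.652)
t=4.500: state=(0.017, 0.265, 0.717)
t=5.000: state=(0.013, 0.216, 0.771)
t=5.500: state=(0.010, 0.175, 0.814)
t=6.000: state=(0.008, 0.142, 0.850)
t=6.500: state=(0.007, 0.115, 0.878)
t=7.000: state=(0.006, 0.092, 0.901)
t=7.500: state=(0.006, 0.074, 0.920)
t=8.000: state=(0.005, 0.060, 0.935)
t=8.500: state=(0.005, 0.048, 0.947)
t=8.520: state=(0.005, 0.048, 0.947)
compare at T: S=0.005, I=0.048, R=0.947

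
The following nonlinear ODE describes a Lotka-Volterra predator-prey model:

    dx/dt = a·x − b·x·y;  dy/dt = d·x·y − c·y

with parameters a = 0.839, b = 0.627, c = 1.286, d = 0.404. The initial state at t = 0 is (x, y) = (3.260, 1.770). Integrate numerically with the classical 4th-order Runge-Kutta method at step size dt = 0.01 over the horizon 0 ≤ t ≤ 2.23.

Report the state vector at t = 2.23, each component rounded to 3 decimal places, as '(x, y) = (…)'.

(x, y) = (2.598, 1.127)

t=0.000: state=(3.260, 1.770)
step 1 (dt=0.01): k1=(-0.883, 0.055), k2=(-0.882, 0.052), k3=(-0.882, 0.052), k4=(-0.881, 0.049); state += dt/6·(k1+2k2+2k3+k4)
t=0.010: state=(3.251, 1.771)
t=0.020: state=(3.242, 1.771)
t=0.030: state=(3.234, 1.771)
continuing one RK4 step at a time; state shown every 10 steps (Δt=0.1):
t=0.100: state=(3.173, 1.772)
t=0.200: state=(3.088, 1.769)
t=0.300: state=(3.006, 1.759)
t=0.400: state=(2.929, 1.744)
t=0.500: state=(2.858, 1.723)
t=0.600: state=(2.791, 1.698)
t=0.700: state=(2.732, 1.670)
t=0.800: state=(2.678, 1.638)
t=0.900: state=(2.631, 1.603)
t=1.000: state=(2.591, 1.566)
t=1.100: state=(2.557, 1.528)
t=1.200: state=(2.530, 1.489)
t=1.300: state=(2.509, 1.450)
t=1.400: state=(2.494, 1.410)
t=1.500: state=(2.486, 1.371)
t=1.600: state=(2.484, 1.333)
t=1.700: state=(2.488, 1.296)
t=1.800: state=(2.497, 1.260)
t=1.900: state=(2.512, 1.226)
t=2.000: state=(2.532, 1.194)
t=2.100: state=(2.558, 1.164)
t=2.200: state=(2.588, 1.135)
t=2.230: state=(2.598, 1.127)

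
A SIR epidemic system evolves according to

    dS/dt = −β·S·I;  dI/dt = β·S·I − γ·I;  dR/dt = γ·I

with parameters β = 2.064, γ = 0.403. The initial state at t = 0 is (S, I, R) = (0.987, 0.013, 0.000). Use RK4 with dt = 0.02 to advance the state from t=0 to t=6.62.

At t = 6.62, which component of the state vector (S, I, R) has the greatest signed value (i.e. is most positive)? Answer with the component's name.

t=0.000: state=(0.987, 0.013, 0.000)
step 1 (dt=0.02): k1=(-0.026, 0.021, 0.005), k2=(-0.027, 0.022, 0.005), k3=(-0.027, 0.022, 0.005), k4=(-0.027, 0.022, 0.005); state += dt/6·(k1+2k2+2k3+k4)
t=0.020: state=(0.986, 0.013, 0.000)
t=0.040: state=(0.986, 0.014, 0.000)
t=0.060: state=(0.985, 0.014, 0.000)
continuing one RK4 step at a time; state shown every 25 steps (Δt=0.5):
t=0.500: state=(0.967, 0.029, 0.004)
t=1.000: state=(0.924, 0.063, 0.013)
t=1.500: state=(0.839, 0.129, 0.032)
t=2.000: state=(0.698, 0.235, 0.068)
t=2.500: state=(0.513, 0.359, 0.128)
t=3.000: state=(0.336, 0.454, 0.210)
t=3.500: state=(0.206, 0.488, 0.306)
t=4.000: state=(0.125, 0.471, 0.404)
t=4.500: state=(0.078, 0.427, 0.494)
t=5.000: state=(0.052, 0.373, 0.575)
t=5.500: state=(0.036, 0.319, 0.645)
t=6.000: state=(0.027, 0.269, 0.704)
t=6.500: state=(0.021, 0.226, 0.754)
t=6.620: state=(0.020, 0.216, 0.764)
compare at T: S=0.020, I=0.216, R=0.764

largest component: R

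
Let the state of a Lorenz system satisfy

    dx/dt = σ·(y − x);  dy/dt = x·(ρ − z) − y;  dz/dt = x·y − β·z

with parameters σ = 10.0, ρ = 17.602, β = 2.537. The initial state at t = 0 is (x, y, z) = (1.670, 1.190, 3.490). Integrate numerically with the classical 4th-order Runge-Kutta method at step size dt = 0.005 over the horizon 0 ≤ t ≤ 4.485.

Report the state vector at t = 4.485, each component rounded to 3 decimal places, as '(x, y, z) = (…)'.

t=0.000: state=(1.670, 1.190, 3.490)
step 1 (dt=0.005): k1=(-4.800, 22.377, -6.867), k2=(-4.121, 22.180, -6.745), k3=(-4.142, 22.204, -6.744), k4=(-3.483, 22.029, -6.623); state += dt/6·(k1+2k2+2k3+k4)
t=0.005: state=(1.649, 1.301, 3.456)
t=0.010: state=(1.635, 1.410, 3.424)
t=0.015: state=(1.627, 1.519, 3.392)
continuing one RK4 step at a time; state shown every 40 steps (Δt=0.2):
t=0.200: state=(4.348, 7.435, 3.962)
t=0.400: state=(12.627, 14.331, 21.582)
t=0.600: state=(3.981, -0.928, 21.346)
t=0.800: state=(-0.433, -1.091, 12.689)
t=1.000: state=(-1.547, -2.326, 7.905)
t=1.200: state=(-4.714, -7.453, 7.095)
t=1.400: state=(-11.230, -12.595, 20.112)
t=1.600: state=(-5.147, -1.100, 20.994)
t=1.800: state=(-1.319, -0.948, 12.906)
t=2.000: state=(-1.863, -2.705, 8.174)
t=2.200: state=(-5.381, -8.342, 8.004)
t=2.400: state=(-11.171, -11.313, 21.593)
t=2.600: state=(-4.522, -1.089, 19.938)
t=2.800: state=(-1.534, -1.387, 12.361)
t=3.000: state=(-2.578, -3.786, 8.204)
t=3.200: state=(-7.131, -10.508, 10.506)
t=3.400: state=(-10.217, -7.682, 23.545)
t=3.600: state=(-3.308, -1.170, 17.594)
t=3.800: state=(-1.965, -2.294, 11.130)
t=4.000: state=(-4.147, -6.147, 8.633)
t=4.200: state=(-9.692, -12.080, 16.531)
t=4.400: state=(-7.095, -3.342, 21.992)
t=4.485: state=(-4.310, -1.734, 18.738)

(x, y, z) = (-4.310, -1.734, 18.738)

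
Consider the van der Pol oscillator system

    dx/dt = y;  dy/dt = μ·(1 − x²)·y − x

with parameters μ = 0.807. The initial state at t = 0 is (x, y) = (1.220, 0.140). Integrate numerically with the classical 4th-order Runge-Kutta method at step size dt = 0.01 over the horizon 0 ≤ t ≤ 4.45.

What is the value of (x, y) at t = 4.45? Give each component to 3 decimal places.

(x, y) = (-0.643, 1.507)

t=0.000: state=(1.220, 0.140)
step 1 (dt=0.01): k1=(0.140, -1.275), k2=(0.134, -1.274), k3=(0.134, -1.274), k4=(0.127, -1.272); state += dt/6·(k1+2k2+2k3+k4)
t=0.010: state=(1.221, 0.127)
t=0.020: state=(1.223, 0.115)
t=0.030: state=(1.224, 0.102)
continuing one RK4 step at a time; state shown every 20 steps (Δt=0.2):
t=0.200: state=(1.223, -0.106)
t=0.400: state=(1.179, -0.332)
t=0.600: state=(1.092, -0.539)
t=0.800: state=(0.964, -0.739)
t=1.000: state=(0.796, -0.946)
t=1.200: state=(0.584, -1.174)
t=1.400: state=(0.324, -1.431)
t=1.600: state=(0.010, -1.709)
t=1.800: state=(-0.358, -1.960)
t=2.000: state=(-0.764, -2.068)
t=2.200: state=(-1.166, -1.893)
t=2.400: state=(-1.501, -1.412)
t=2.600: state=(-1.722, -0.801)
t=2.800: state=(-1.826, -0.264)
t=3.000: state=(-1.838, 0.125)
t=3.200: state=(-1.784, 0.391)
t=3.400: state=(-1.687, 0.579)
t=3.600: state=(-1.555, 0.731)
t=3.800: state=(-1.395, 0.874)
t=4.000: state=(-1.205, 1.029)
t=4.200: state=(-0.981, 1.212)
t=4.400: state=(-0.717, 1.441)
t=4.450: state=(-0.643, 1.507)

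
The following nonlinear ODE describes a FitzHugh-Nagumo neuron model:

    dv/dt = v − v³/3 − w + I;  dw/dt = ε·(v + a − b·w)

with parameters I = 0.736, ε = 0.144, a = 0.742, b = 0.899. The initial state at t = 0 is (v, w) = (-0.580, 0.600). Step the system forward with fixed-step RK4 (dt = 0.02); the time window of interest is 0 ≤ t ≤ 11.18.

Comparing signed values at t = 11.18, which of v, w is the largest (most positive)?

t=0.000: state=(-0.580, 0.600)
step 1 (dt=0.02): k1=(-0.379, -0.054), k2=(-0.381, -0.055), k3=(-0.381, -0.055), k4=(-0.383, -0.055); state += dt/6·(k1+2k2+2k3+k4)
t=0.020: state=(-0.588, 0.599)
t=0.040: state=(-0.595, 0.598)
t=0.060: state=(-0.603, 0.597)
continuing one RK4 step at a time; state shown every 25 steps (Δt=0.5):
t=0.500: state=(-0.791, 0.566)
t=1.000: state=(-1.022, 0.519)
t=1.500: state=(-1.223, 0.460)
t=2.000: state=(-1.353, 0.393)
t=2.500: state=(-1.412, 0.323)
t=3.000: state=(-1.421, 0.255)
t=3.500: state=(-1.401, 0.193)
t=4.000: state=(-1.365, 0.136)
t=4.500: state=(-1.320, 0.085)
t=5.000: state=(-1.269, 0.042)
t=5.500: state=(-1.214, 0.004)
t=6.000: state=(-1.155, -0.027)
t=6.500: state=(-1.092, -0.052)
t=7.000: state=(-1.024, -0.071)
t=7.500: state=(-0.951, -0.083)
t=8.000: state=(-0.868, -0.090)
t=8.500: state=(-0.773, -0.090)
t=9.000: state=(-0.659, -0.082)
t=9.500: state=(-0.513, -0.067)
t=10.000: state=(-0.315, -0.040)
t=10.500: state=(-0.025, 0.002)
t=11.000: state=(0.414, 0.066)
t=11.180: state=(0.616, 0.097)
compare at T: v=0.616, w=0.097

largest component: v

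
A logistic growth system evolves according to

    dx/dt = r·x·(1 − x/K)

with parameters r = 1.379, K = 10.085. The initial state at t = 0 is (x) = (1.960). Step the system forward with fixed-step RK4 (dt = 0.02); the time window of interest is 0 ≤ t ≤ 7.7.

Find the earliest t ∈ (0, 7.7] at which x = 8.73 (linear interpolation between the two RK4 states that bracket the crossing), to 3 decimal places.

t=0.000: state=(1.960)
step 1 (dt=0.02): k1=(2.178), k2=(2.196), k3=(2.196), k4=(2.214); state += dt/6·(k1+2k2+2k3+k4)
t=0.020: state=(2.004)
t=0.040: state=(2.049)
t=0.060: state=(2.094)
continuing one RK4 step at a time; state shown every 25 steps (Δt=0.5):
t=0.500: state=(3.274)
t=1.000: state=(4.934)
t=1.500: state=(6.618)
t=2.000: state=(7.986)
t=2.380: state=(8.727)
next step: t=2.400: state=(8.759) — x has crossed 8.73
linear interpolation between t=2.380 (8.72654) and t=2.400 (8.75864) → t≈2.382

t = 2.382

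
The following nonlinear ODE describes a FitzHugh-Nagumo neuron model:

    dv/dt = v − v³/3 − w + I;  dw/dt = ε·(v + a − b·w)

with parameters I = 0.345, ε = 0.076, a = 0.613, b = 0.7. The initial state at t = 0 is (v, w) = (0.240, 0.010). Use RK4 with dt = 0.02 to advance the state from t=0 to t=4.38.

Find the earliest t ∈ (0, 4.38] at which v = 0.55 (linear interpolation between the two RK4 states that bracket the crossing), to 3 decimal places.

t = 0.454

t=0.000: state=(0.240, 0.010)
step 1 (dt=0.02): k1=(0.570, 0.064), k2=(0.575, 0.065), k3=(0.575, 0.065), k4=(0.580, 0.065); state += dt/6·(k1+2k2+2k3+k4)
t=0.020: state=(0.252, 0.011)
t=0.040: state=(0.263, 0.013)
t=0.060: state=(0.275, 0.014)
continuing one RK4 step at a time; state shown every 10 steps (Δt=0.2):
t=0.200: state=(0.364, 0.024)
t=0.400: state=(0.508, 0.039)
t=0.440: state=(0.539, 0.043)
next step: t=0.460: state=(0.555, 0.044) — v has crossed 0.55
linear interpolation between t=0.440 (0.53897) and t=0.460 (0.55484) → t≈0.454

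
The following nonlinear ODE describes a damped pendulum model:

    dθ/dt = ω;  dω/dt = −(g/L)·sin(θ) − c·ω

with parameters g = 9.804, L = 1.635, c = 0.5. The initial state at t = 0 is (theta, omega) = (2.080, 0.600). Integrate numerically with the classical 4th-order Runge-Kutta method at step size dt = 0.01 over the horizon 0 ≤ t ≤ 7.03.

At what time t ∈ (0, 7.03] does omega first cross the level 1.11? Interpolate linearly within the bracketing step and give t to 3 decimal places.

t = 1.949

t=0.000: state=(2.080, 0.600)
step 1 (dt=0.01): k1=(0.600, -5.536), k2=(0.572, -5.513), k3=(0.572, -5.513), k4=(0.545, -5.491); state += dt/6·(k1+2k2+2k3+k4)
t=0.010: state=(2.086, 0.545)
t=0.020: state=(2.091, 0.490)
t=0.030: state=(2.096, 0.436)
continuing one RK4 step at a time; state shown every 25 steps (Δt=0.25):
t=0.250: state=(2.066, -0.687)
t=0.500: state=(1.740, -1.922)
t=0.750: state=(1.110, -3.071)
t=1.000: state=(0.258, -3.576)
t=1.250: state=(-0.576, -2.908)
t=1.500: state=(-1.132, -1.485)
t=1.750: state=(-1.312, 0.027)
t=1.940: state=(-1.207, 1.064)
next step: t=1.950: state=(-1.196, 1.115) — omega has crossed 1.11
linear interpolation between t=1.940 (1.06403) and t=1.950 (1.11450) → t≈1.949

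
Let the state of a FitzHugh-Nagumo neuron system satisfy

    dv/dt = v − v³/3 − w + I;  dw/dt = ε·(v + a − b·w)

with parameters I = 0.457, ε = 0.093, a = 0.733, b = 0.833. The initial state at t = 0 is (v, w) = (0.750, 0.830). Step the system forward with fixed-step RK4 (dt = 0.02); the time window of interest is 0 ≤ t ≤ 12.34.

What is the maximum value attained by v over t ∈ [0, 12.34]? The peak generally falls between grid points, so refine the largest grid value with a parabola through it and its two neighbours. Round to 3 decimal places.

t=0.000: state=(0.750, 0.830)
step 1 (dt=0.02): k1=(0.236, 0.074), k2=(0.237, 0.074), k3=(0.237, 0.074), k4=(0.237, 0.074); state += dt/6·(k1+2k2+2k3+k4)
t=0.020: state=(0.755, 0.831)
t=0.040: state=(0.759, 0.833)
t=0.060: state=(0.764, 0.834)
continuing one RK4 step at a time; state shown every 25 steps (Δt=0.5):
t=0.500: state=(0.870, 0.869)
t=1.000: state=(0.984, 0.912)
t=1.500: state=(1.077, 0.958)
t=2.000: state=(1.142, 1.005)
t=2.500: state=(1.175, 1.054)
t=3.000: state=(1.181, 1.101)
t=3.500: state=(1.165, 1.146)
t=4.000: state=(1.131, 1.188)
t=4.500: state=(1.083, 1.227)
t=5.000: state=(1.021, 1.262)
t=5.500: state=(0.944, 1.292)
t=6.000: state=(0.847, 1.318)
t=6.500: state=(0.724, 1.337)
t=7.000: state=(0.558, 1.349)
t=7.500: state=(0.318, 1.351)
t=8.000: state=(-0.056, 1.340)
t=8.500: state=(-0.644, 1.307)
t=9.000: state=(-1.366, 1.245)
t=9.500: state=(-1.820, 1.157)
t=10.000: state=(-1.949, 1.060)
t=10.500: state=(-1.956, 0.964)
t=11.000: state=(-1.932, 0.872)
t=11.500: state=(-1.902, 0.785)
t=12.000: state=(-1.870, 0.702)
t=12.340: state=(-1.848, 0.649)
largest grid value and its neighbours: v(2.840)=1.18197, v(2.860)=1.18201, v(2.880)=1.18201
parabola through these three points peaks at t≈2.869 with v≈1.18201

max v = 1.182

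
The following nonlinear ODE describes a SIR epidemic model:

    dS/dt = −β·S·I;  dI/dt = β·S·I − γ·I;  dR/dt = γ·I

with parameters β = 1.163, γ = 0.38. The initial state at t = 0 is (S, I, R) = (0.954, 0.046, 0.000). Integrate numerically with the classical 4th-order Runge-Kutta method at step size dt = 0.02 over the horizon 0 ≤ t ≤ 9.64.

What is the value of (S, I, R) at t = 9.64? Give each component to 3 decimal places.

(S, I, R) = (0.086, 0.128, 0.786)

t=0.000: state=(0.954, 0.046, 0.000)
step 1 (dt=0.02): k1=(-0.051, 0.034, 0.017), k2=(-0.051, 0.034, 0.018), k3=(-0.051, 0.034, 0.018), k4=(-0.052, 0.034, 0.018); state += dt/6·(k1+2k2+2k3+k4)
t=0.020: state=(0.953, 0.047, 0.000)
t=0.040: state=(0.952, 0.047, 0.001)
t=0.060: state=(0.951, 0.048, 0.001)
continuing one RK4 step at a time; state shown every 25 steps (Δt=0.5):
t=0.500: state=(0.924, 0.066, 0.011)
t=1.000: state=(0.883, 0.092, 0.025)
t=1.500: state=(0.829, 0.125, 0.046)
t=2.000: state=(0.762, 0.164, 0.073)
t=2.500: state=(0.684, 0.207, 0.109)
t=3.000: state=(0.599, 0.249, 0.152)
t=3.500: state=(0.513, 0.284, 0.203)
t=4.000: state=(0.431, 0.309, 0.259)
t=4.500: state=(0.359, 0.322, 0.319)
t=5.000: state=(0.297, 0.322, 0.381)
t=5.500: state=(0.247, 0.312, 0.441)
t=6.000: state=(0.207, 0.294, 0.499)
t=6.500: state=(0.176, 0.272, 0.553)
t=7.000: state=(0.151, 0.247, 0.602)
t=7.500: state=(0.132, 0.222, 0.646)
t=8.000: state=(0.117, 0.197, 0.686)
t=8.500: state=(0.105, 0.174, 0.721)
t=9.000: state=(0.095, 0.152, 0.752)
t=9.500: state=(0.088, 0.133, 0.779)
t=9.640: state=(0.086, 0.128, 0.786)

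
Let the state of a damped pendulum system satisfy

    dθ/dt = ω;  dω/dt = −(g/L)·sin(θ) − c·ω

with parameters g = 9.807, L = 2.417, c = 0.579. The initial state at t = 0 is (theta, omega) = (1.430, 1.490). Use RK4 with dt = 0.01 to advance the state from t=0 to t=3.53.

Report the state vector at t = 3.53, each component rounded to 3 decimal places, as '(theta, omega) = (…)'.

t=0.000: state=(1.430, 1.490)
step 1 (dt=0.01): k1=(1.490, -4.880), k2=(1.466, -4.870), k3=(1.466, -4.870), k4=(1.441, -4.860); state += dt/6·(k1+2k2+2k3+k4)
t=0.010: state=(1.445, 1.441)
t=0.020: state=(1.459, 1.393)
t=0.030: state=(1.473, 1.345)
continuing one RK4 step at a time; state shown every 20 steps (Δt=0.2):
t=0.200: state=(1.634, 0.562)
t=0.400: state=(1.662, -0.262)
t=0.600: state=(1.534, -0.999)
t=0.800: state=(1.268, -1.644)
t=1.000: state=(0.887, -2.136)
t=1.200: state=(0.431, -2.368)
t=1.400: state=(-0.037, -2.253)
t=1.600: state=(-0.448, -1.815)
t=1.800: state=(-0.750, -1.178)
t=2.000: state=(-0.915, -0.476)
t=2.200: state=(-0.942, 0.195)
t=2.400: state=(-0.843, 0.774)
t=2.600: state=(-0.642, 1.210)
t=2.800: state=(-0.373, 1.450)
t=3.000: state=(-0.078, 1.460)
t=3.200: state=(0.196, 1.250)
t=3.400: state=(0.411, 0.878)
t=3.530: state=(0.507, 0.588)

(theta, omega) = (0.507, 0.588)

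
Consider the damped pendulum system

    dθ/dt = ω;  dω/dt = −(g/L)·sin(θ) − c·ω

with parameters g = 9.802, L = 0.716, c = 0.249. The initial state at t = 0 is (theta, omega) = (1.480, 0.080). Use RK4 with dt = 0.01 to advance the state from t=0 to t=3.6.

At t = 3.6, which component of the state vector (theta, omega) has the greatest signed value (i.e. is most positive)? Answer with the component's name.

t=0.000: state=(1.480, 0.080)
step 1 (dt=0.01): k1=(0.080, -13.653), k2=(0.012, -13.637), k3=(0.012, -13.637), k4=(-0.056, -13.620); state += dt/6·(k1+2k2+2k3+k4)
t=0.010: state=(1.480, -0.056)
t=0.020: state=(1.479, -0.192)
t=0.030: state=(1.476, -0.328)
continuing one RK4 step at a time; state shown every 20 steps (Δt=0.2):
t=0.200: state=(1.229, -2.547)
t=0.400: state=(0.505, -4.464)
t=0.600: state=(-0.417, -4.346)
t=0.800: state=(-1.098, -2.264)
t=1.000: state=(-1.289, 0.367)
t=1.200: state=(-0.965, 2.793)
t=1.400: state=(-0.239, 4.180)
t=1.600: state=(0.566, 3.517)
t=1.800: state=(1.066, 1.353)
t=2.000: state=(1.088, -1.115)
t=2.200: state=(0.649, -3.137)
t=2.400: state=(-0.071, -3.747)
t=2.600: state=(-0.722, -2.494)
t=2.800: state=(-1.006, -0.285)
t=3.000: state=(-0.837, 1.910)
t=3.200: state=(-0.296, 3.279)
t=3.400: state=(0.363, 3.013)
t=3.600: state=(0.813, 1.332)
compare at T: theta=0.813, omega=1.332

largest component: omega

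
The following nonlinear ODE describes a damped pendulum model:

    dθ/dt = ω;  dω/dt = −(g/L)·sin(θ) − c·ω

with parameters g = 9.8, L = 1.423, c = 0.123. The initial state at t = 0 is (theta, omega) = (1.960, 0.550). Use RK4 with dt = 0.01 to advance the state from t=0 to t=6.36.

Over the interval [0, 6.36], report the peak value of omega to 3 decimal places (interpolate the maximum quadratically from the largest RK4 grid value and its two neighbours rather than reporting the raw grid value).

max omega = 3.889

t=0.000: state=(1.960, 0.550)
step 1 (dt=0.01): k1=(0.550, -6.439), k2=(0.518, -6.428), k3=(0.518, -6.429), k4=(0.486, -6.418); state += dt/6·(k1+2k2+2k3+k4)
t=0.010: state=(1.965, 0.486)
t=0.020: state=(1.970, 0.422)
t=0.030: state=(1.974, 0.358)
continuing one RK4 step at a time; state shown every 25 steps (Δt=0.25):
t=0.250: state=(1.899, -1.033)
t=0.500: state=(1.438, -2.668)
t=0.750: state=(0.587, -4.004)
t=1.000: state=(-0.448, -3.990)
t=1.250: state=(-1.288, -2.580)
t=1.500: state=(-1.712, -0.820)
t=1.750: state=(-1.704, 0.875)
t=2.000: state=(-1.277, 2.529)
t=2.250: state=(-0.474, 3.744)
t=2.500: state=(0.480, 3.618)
t=2.750: state=(1.226, 2.227)
t=3.000: state=(1.567, 0.488)
t=3.250: state=(1.474, -1.221)
t=3.500: state=(0.967, -2.777)
t=3.750: state=(0.147, -3.585)
t=4.000: state=(-0.705, -3.001)
t=4.250: state=(-1.275, -1.482)
t=4.500: state=(-1.431, 0.229)
t=4.750: state=(-1.166, 1.865)
t=5.000: state=(-0.532, 3.086)
t=5.250: state=(0.282, 3.198)
t=5.500: state=(0.963, 2.098)
t=5.750: state=(1.290, 0.487)
t=6.000: state=(1.205, -1.152)
t=6.250: state=(0.734, -2.529)
t=6.360: state=(0.434, -2.910)
largest grid value and its neighbours: omega(2.350)=3.88839, omega(2.360)=3.88850, omega(2.370)=3.88593
parabola through these three points peaks at t≈2.355 with omega≈3.88878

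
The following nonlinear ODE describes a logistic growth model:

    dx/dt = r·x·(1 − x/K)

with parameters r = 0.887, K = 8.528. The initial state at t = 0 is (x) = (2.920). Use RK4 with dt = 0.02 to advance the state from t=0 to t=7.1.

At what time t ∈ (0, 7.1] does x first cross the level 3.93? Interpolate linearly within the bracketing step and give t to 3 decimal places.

t=0.000: state=(2.920)
step 1 (dt=0.02): k1=(1.703), k2=(1.708), k3=(1.708), k4=(1.713); state += dt/6·(k1+2k2+2k3+k4)
t=0.020: state=(2.954)
t=0.040: state=(2.989)
t=0.060: state=(3.023)
continuing one RK4 step at a time; state shown every 25 steps (Δt=0.5):
t=0.500: state=(3.820)
t=0.540: state=(3.895)
next step: t=0.560: state=(3.932) — x has crossed 3.93
linear interpolation between t=0.540 (3.89475) and t=0.560 (3.93231) → t≈0.559

t = 0.559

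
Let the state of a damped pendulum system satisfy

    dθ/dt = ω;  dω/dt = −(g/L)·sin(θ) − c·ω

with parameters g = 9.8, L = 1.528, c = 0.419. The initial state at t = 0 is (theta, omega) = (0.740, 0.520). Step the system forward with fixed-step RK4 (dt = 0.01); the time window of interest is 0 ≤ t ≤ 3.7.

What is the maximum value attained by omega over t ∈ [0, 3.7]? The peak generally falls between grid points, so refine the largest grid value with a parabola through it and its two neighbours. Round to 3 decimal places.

max omega = 1.288

t=0.000: state=(0.740, 0.520)
step 1 (dt=0.01): k1=(0.520, -4.543), k2=(0.497, -4.545), k3=(0.497, -4.545), k4=(0.475, -4.547); state += dt/6·(k1+2k2+2k3+k4)
t=0.010: state=(0.745, 0.475)
t=0.020: state=(0.749, 0.429)
t=0.030: state=(0.754, 0.384)
continuing one RK4 step at a time; state shown every 20 steps (Δt=0.2):
t=0.200: state=(0.754, -0.371)
t=0.400: state=(0.601, -1.123)
t=0.600: state=(0.324, -1.586)
t=0.800: state=(-0.007, -1.651)
t=1.000: state=(-0.309, -1.316)
t=1.200: state=(-0.514, -0.705)
t=1.400: state=(-0.585, 0.007)
t=1.600: state=(-0.516, 0.660)
t=1.800: state=(-0.333, 1.121)
t=2.000: state=(-0.087, 1.288)
t=2.200: state=(0.160, 1.134)
t=2.400: state=(0.349, 0.724)
t=2.600: state=(0.441, 0.181)
t=2.800: state=(0.422, -0.358)
t=3.000: state=(0.306, -0.774)
t=3.200: state=(0.127, -0.978)
t=3.400: state=(-0.069, -0.933)
t=3.600: state=(-0.232, -0.667)
t=3.700: state=(-0.289, -0.477)
largest grid value and its neighbours: omega(1.990)=1.28731, omega(2.000)=1.28790, omega(2.010)=1.28767
parabola through these three points peaks at t≈2.002 with omega≈1.28792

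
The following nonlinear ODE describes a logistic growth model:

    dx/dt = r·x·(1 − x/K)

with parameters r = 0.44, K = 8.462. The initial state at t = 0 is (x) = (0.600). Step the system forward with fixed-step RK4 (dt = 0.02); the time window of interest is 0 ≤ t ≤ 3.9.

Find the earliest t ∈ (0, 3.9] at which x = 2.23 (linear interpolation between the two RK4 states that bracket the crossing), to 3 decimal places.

t=0.000: state=(0.600)
step 1 (dt=0.02): k1=(0.245), k2=(0.246), k3=(0.246), k4=(0.247); state += dt/6·(k1+2k2+2k3+k4)
t=0.020: state=(0.605)
t=0.040: state=(0.610)
t=0.060: state=(0.615)
continuing one RK4 step at a time; state shown every 10 steps (Δt=0.2):
t=0.200: state=(0.651)
t=0.400: state=(0.706)
t=0.600: state=(0.765)
t=0.800: state=(0.828)
t=1.000: state=(0.896)
t=1.200: state=(0.970)
t=1.400: state=(1.048)
t=1.600: state=(1.131)
t=1.800: state=(1.220)
t=2.000: state=(1.315)
t=2.200: state=(1.416)
t=2.400: state=(1.523)
t=2.600: state=(1.635)
t=2.800: state=(1.755)
t=3.000: state=(1.880)
t=3.200: state=(2.012)
t=3.400: state=(2.150)
t=3.500: state=(2.222)
next step: t=3.520: state=(2.236) — x has crossed 2.23
linear interpolation between t=3.500 (2.22152) and t=3.520 (2.23597) → t≈3.512

t = 3.512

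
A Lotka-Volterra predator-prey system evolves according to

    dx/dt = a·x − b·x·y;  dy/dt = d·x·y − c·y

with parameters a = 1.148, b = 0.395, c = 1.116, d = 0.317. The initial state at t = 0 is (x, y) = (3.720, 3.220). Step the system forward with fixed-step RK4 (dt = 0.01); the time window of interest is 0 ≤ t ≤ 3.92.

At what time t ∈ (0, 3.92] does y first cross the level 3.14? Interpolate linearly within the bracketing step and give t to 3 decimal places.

t = 1.140

t=0.000: state=(3.720, 3.220)
step 1 (dt=0.01): k1=(-0.461, 0.204), k2=(-0.462, 0.201), k3=(-0.462, 0.201), k4=(-0.463, 0.199); state += dt/6·(k1+2k2+2k3+k4)
t=0.010: state=(3.715, 3.222)
t=0.020: state=(3.711, 3.224)
t=0.030: state=(3.706, 3.226)
continuing one RK4 step at a time; state shown every 20 steps (Δt=0.2):
t=0.200: state=(3.624, 3.251)
t=0.400: state=(3.525, 3.262)
t=0.600: state=(3.428, 3.253)
t=0.800: state=(3.338, 3.225)
t=1.000: state=(3.261, 3.180)
t=1.130: state=(3.218, 3.143)
next step: t=1.140: state=(3.215, 3.140) — y has crossed 3.14
linear interpolation between t=1.130 (3.14294) and t=1.140 (3.13992) → t≈1.140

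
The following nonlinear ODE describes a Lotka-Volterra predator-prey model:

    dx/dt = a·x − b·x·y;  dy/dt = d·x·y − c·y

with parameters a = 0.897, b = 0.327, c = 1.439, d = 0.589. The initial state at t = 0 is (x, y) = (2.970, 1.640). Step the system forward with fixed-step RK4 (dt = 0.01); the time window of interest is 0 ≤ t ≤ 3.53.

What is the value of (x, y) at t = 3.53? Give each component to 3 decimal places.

(x, y) = (1.550, 2.599)

t=0.000: state=(2.970, 1.640)
step 1 (dt=0.01): k1=(1.071, 0.509), k2=(1.071, 0.515), k3=(1.071, 0.515), k4=(1.070, 0.521); state += dt/6·(k1+2k2+2k3+k4)
t=0.010: state=(2.981, 1.645)
t=0.020: state=(2.991, 1.650)
t=0.030: state=(3.002, 1.656)
continuing one RK4 step at a time; state shown every 20 steps (Δt=0.2):
t=0.200: state=(3.180, 1.767)
t=0.400: state=(3.370, 1.949)
t=0.600: state=(3.523, 2.195)
t=0.800: state=(3.616, 2.508)
t=1.000: state=(3.628, 2.884)
t=1.200: state=(3.546, 3.303)
t=1.400: state=(3.371, 3.726)
t=1.600: state=(3.122, 4.099)
t=1.800: state=(2.830, 4.365)
t=2.000: state=(2.533, 4.489)
t=2.200: state=(2.260, 4.462)
t=2.400: state=(2.028, 4.306)
t=2.600: state=(1.846, 4.055)
t=2.800: state=(1.711, 3.748)
t=3.000: state=(1.619, 3.418)
t=3.200: state=(1.566, 3.091)
t=3.400: state=(1.547, 2.784)
t=3.530: state=(1.550, 2.599)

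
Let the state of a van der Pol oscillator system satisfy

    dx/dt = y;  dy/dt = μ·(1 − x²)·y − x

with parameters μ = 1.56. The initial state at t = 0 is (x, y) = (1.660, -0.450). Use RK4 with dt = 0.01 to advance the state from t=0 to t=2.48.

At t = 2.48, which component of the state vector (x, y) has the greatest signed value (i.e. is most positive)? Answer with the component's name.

largest component: y

t=0.000: state=(1.660, -0.450)
step 1 (dt=0.01): k1=(-0.450, -0.428), k2=(-0.452, -0.425), k3=(-0.452, -0.425), k4=(-0.454, -0.422); state += dt/6·(k1+2k2+2k3+k4)
t=0.010: state=(1.655, -0.454)
t=0.020: state=(1.651, -0.458)
t=0.030: state=(1.646, -0.463)
continuing one RK4 step at a time; state shown every 10 steps (Δt=0.1):
t=0.100: state=(1.613, -0.490)
t=0.200: state=(1.562, -0.528)
t=0.300: state=(1.507, -0.566)
t=0.400: state=(1.449, -0.606)
t=0.500: state=(1.386, -0.649)
t=0.600: state=(1.319, -0.697)
t=0.700: state=(1.246, -0.753)
t=0.800: state=(1.168, -0.817)
t=0.900: state=(1.082, -0.894)
t=1.000: state=(0.989, -0.987)
t=1.100: state=(0.884, -1.101)
t=1.200: state=(0.767, -1.241)
t=1.300: state=(0.635, -1.416)
t=1.400: state=(0.483, -1.635)
t=1.500: state=(0.306, -1.907)
t=1.600: state=(0.099, -2.235)
t=1.700: state=(-0.143, -2.609)
t=1.800: state=(-0.422, -2.980)
t=1.900: state=(-0.735, -3.243)
t=2.000: state=(-1.062, -3.247)
t=2.100: state=(-1.372, -2.888)
t=2.200: state=(-1.630, -2.232)
t=2.300: state=(-1.815, -1.488)
t=2.400: state=(-1.931, -0.848)
t=2.480: state=(-1.983, -0.463)
compare at T: x=-1.983, y=-0.463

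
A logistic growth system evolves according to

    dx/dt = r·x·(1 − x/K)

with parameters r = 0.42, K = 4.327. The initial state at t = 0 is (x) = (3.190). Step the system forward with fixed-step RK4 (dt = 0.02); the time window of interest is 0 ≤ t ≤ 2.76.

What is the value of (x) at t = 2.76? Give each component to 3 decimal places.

(x) = (3.892)

t=0.000: state=(3.190)
step 1 (dt=0.02): k1=(0.352), k2=(0.351), k3=(0.351), k4=(0.351); state += dt/6·(k1+2k2+2k3+k4)
t=0.020: state=(3.197)
t=0.040: state=(3.204)
t=0.060: state=(3.211)
continuing one RK4 step at a time; state shown every 5 steps (Δt=0.1):
t=0.100: state=(3.225)
t=0.200: state=(3.259)
t=0.300: state=(3.292)
t=0.400: state=(3.325)
t=0.500: state=(3.357)
t=0.600: state=(3.388)
t=0.700: state=(3.419)
t=0.800: state=(3.449)
t=0.900: state=(3.478)
t=1.000: state=(3.506)
t=1.100: state=(3.534)
t=1.200: state=(3.560)
t=1.300: state=(3.587)
t=1.400: state=(3.612)
t=1.500: state=(3.637)
t=1.600: state=(3.661)
t=1.700: state=(3.684)
t=1.800: state=(3.707)
t=1.900: state=(3.729)
t=2.000: state=(3.750)
t=2.100: state=(3.771)
t=2.200: state=(3.791)
t=2.300: state=(3.810)
t=2.400: state=(3.829)
t=2.500: state=(3.847)
t=2.600: state=(3.865)
t=2.700: state=(3.882)
t=2.760: state=(3.892)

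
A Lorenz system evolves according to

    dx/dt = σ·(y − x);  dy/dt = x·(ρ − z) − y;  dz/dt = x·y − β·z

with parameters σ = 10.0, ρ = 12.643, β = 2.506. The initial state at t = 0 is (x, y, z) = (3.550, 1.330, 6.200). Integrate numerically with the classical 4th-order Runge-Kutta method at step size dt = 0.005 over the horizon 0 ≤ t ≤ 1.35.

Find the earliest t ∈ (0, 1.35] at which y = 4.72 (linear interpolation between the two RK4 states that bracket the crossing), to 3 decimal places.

t = 0.183

t=0.000: state=(3.550, 1.330, 6.200)
step 1 (dt=0.005): k1=(-22.200, 21.543, -10.816), k2=(-21.106, 21.226, -10.634), k3=(-21.142, 21.243, -10.634), k4=(-20.081, 20.938, -10.457); state += dt/6·(k1+2k2+2k3+k4)
t=0.005: state=(3.444, 1.436, 6.147)
t=0.010: state=(3.349, 1.539, 6.095)
t=0.015: state=(3.263, 1.640, 6.046)
continuing one RK4 step at a time; state shown every 10 steps (Δt=0.05):
t=0.050: state=(2.887, 2.291, 5.739)
t=0.100: state=(2.837, 3.154, 5.425)
t=0.150: state=(3.151, 4.058, 5.292)
t=0.180: state=(3.467, 4.655, 5.325)
next step: t=0.185: state=(3.527, 4.759, 5.340) — y has crossed 4.72
linear interpolation between t=0.180 (4.65500) and t=0.185 (4.75928) → t≈0.183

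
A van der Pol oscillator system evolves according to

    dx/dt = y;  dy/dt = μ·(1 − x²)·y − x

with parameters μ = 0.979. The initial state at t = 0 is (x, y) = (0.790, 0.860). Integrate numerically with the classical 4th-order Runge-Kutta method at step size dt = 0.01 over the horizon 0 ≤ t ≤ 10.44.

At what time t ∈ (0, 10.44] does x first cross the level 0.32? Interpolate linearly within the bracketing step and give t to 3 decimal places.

t=0.000: state=(0.790, 0.860)
step 1 (dt=0.01): k1=(0.860, -0.474), k2=(0.858, -0.484), k3=(0.858, -0.484), k4=(0.855, -0.495); state += dt/6·(k1+2k2+2k3+k4)
t=0.010: state=(0.799, 0.855)
t=0.020: state=(0.807, 0.850)
t=0.030: state=(0.816, 0.845)
continuing one RK4 step at a time; state shown every 50 steps (Δt=0.5):
t=0.500: state=(1.120, 0.398)
t=1.000: state=(1.167, -0.200)
t=1.500: state=(0.937, -0.712)
t=2.000: state=(0.440, -1.315)
t=2.080: state=(0.330, -1.437)
next step: t=2.090: state=(0.316, -1.453) — x has crossed 0.32
linear interpolation between t=2.080 (0.33004) and t=2.090 (0.31559) → t≈2.087

t = 2.087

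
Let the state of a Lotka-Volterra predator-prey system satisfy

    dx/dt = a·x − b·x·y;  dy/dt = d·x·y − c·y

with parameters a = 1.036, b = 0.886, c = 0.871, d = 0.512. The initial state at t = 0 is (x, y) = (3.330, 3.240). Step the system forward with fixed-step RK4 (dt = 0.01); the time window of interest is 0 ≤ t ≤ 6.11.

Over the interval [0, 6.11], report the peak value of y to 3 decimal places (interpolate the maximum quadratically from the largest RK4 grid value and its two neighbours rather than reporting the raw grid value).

max y = 3.665

t=0.000: state=(3.330, 3.240)
step 1 (dt=0.01): k1=(-6.109, 2.702), k2=(-6.093, 2.662), k3=(-6.092, 2.662), k4=(-6.075, 2.622); state += dt/6·(k1+2k2+2k3+k4)
t=0.010: state=(3.269, 3.267)
t=0.020: state=(3.209, 3.292)
t=0.030: state=(3.148, 3.317)
continuing one RK4 step at a time; state shown every 20 steps (Δt=0.2):
t=0.200: state=(2.222, 3.609)
t=0.400: state=(1.431, 3.645)
t=0.600: state=(0.937, 3.449)
t=0.800: state=(0.642, 3.138)
t=1.000: state=(0.467, 2.788)
t=1.200: state=(0.362, 2.443)
t=1.400: state=(0.297, 2.122)
t=1.600: state=(0.258, 1.834)
t=1.800: state=(0.234, 1.580)
t=2.000: state=(0.222, 1.359)
t=2.200: state=(0.219, 1.167)
t=2.400: state=(0.222, 1.003)
t=2.600: state=(0.232, 0.862)
t=2.800: state=(0.247, 0.743)
t=3.000: state=(0.269, 0.640)
t=3.200: state=(0.298, 0.554)
t=3.400: state=(0.335, 0.481)
t=3.600: state=(0.380, 0.419)
t=3.800: state=(0.436, 0.367)
t=4.000: state=(0.505, 0.323)
t=4.200: state=(0.588, 0.287)
t=4.400: state=(0.690, 0.258)
t=4.600: state=(0.813, 0.234)
t=4.800: state=(0.961, 0.215)
t=5.000: state=(1.139, 0.201)
t=5.200: state=(1.354, 0.192)
t=5.400: state=(1.611, 0.187)
t=5.600: state=(1.917, 0.189)
t=5.800: state=(2.279, 0.196)
t=6.000: state=(2.704, 0.213)
t=6.110: state=(2.967, 0.227)
largest grid value and its neighbours: y(0.310)=3.66467, y(0.320)=3.66514, y(0.330)=3.66490
parabola through these three points peaks at t≈0.322 with y≈3.66515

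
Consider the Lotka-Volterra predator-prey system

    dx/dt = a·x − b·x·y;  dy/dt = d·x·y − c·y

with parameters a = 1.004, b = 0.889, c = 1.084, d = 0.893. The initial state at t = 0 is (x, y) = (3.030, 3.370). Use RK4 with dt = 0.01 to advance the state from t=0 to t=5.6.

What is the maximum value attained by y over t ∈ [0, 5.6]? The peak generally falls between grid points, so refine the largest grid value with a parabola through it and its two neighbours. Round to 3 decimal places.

max y = 4.373

t=0.000: state=(3.030, 3.370)
step 1 (dt=0.01): k1=(-6.036, 5.465), k2=(-6.048, 5.418), k3=(-6.048, 5.418), k4=(-6.058, 5.368); state += dt/6·(k1+2k2+2k3+k4)
t=0.010: state=(2.970, 3.424)
t=0.020: state=(2.909, 3.477)
t=0.030: state=(2.848, 3.529)
continuing one RK4 step at a time; state shown every 20 steps (Δt=0.2):
t=0.200: state=(1.874, 4.192)
t=0.400: state=(1.061, 4.359)
t=0.600: state=(0.611, 4.057)
t=0.800: state=(0.379, 3.560)
t=1.000: state=(0.258, 3.031)
t=1.200: state=(0.192, 2.538)
t=1.400: state=(0.156, 2.108)
t=1.600: state=(0.135, 1.741)
t=1.800: state=(0.125, 1.435)
t=2.000: state=(0.121, 1.180)
t=2.200: state=(0.122, 0.971)
t=2.400: state=(0.128, 0.799)
t=2.600: state=(0.137, 0.659)
t=2.800: state=(0.151, 0.544)
t=3.000: state=(0.169, 0.451)
t=3.200: state=(0.192, 0.375)
t=3.400: state=(0.220, 0.313)
t=3.600: state=(0.256, 0.263)
t=3.800: state=(0.300, 0.222)
t=4.000: state=(0.353, 0.190)
t=4.200: state=(0.419, 0.164)
t=4.400: state=(0.498, 0.143)
t=4.600: state=(0.594, 0.127)
t=4.800: state=(0.711, 0.115)
t=5.000: state=(0.852, 0.106)
t=5.200: state=(1.023, 0.101)
t=5.400: state=(1.228, 0.099)
t=5.600: state=(1.475, 0.102)
largest grid value and its neighbours: y(0.340)=4.37196, y(0.350)=4.37312, y(0.360)=4.37290
parabola through these three points peaks at t≈0.353 with y≈4.37320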